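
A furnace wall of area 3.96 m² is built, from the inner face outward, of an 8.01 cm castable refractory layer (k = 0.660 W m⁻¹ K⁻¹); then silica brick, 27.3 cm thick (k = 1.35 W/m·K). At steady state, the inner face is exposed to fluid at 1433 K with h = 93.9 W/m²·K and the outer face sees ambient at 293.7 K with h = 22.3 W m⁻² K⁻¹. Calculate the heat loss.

Q = 11900 W

Resistance network (inner→outer):
  R_conv,in = 1/(hA) = 1/(93.9·3.96) = 0.002689 K/W
  R_castable refractory = L/(kA) = 0.0801/(0.660·3.96) = 0.03065 K/W
  R_silica brick = L/(kA) = 0.273/(1.35·3.96) = 0.05107 K/W
  R_conv,out = 1/(hA) = 1/(22.3·3.96) = 0.01132 K/W
ΣR = 0.002689 + 0.03065 + 0.05107 + 0.01132 = 0.09573 K/W
Q = ΔT/ΣR = (1433 K − 293.7 K)/0.09573 = 11900 W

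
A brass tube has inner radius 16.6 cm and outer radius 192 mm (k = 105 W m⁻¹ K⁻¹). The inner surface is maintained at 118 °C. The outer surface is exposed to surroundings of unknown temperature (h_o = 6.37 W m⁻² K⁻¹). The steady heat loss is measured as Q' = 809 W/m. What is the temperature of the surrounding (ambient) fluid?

Sum the resistances:
  R'_brass = ln(0.192/0.166)/(2πk) = 0.1455/(2π·105) = 2.206×10^-4 m·K/W
  R'_conv,out = 1/(2πr h) = 1/(2π·0.192·6.37) = 0.1301 m·K/W
ΣR = 0.1304 m·K/W
ΔT = Q'·ΣR = 809 × 0.1304 = 105.5 K
Heat flows outward, so T_out = T_in − ΔT = 118 − 105.5 = 12.5 °C

T_out = 12.5 °C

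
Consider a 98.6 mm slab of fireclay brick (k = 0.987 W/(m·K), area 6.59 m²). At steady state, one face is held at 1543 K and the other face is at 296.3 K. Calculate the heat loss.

Q = kA·ΔT/L = 0.987 × 6.59 × |1543 K − 296.3 K| / 0.0986 = 82200 W

Q = 82.2 kW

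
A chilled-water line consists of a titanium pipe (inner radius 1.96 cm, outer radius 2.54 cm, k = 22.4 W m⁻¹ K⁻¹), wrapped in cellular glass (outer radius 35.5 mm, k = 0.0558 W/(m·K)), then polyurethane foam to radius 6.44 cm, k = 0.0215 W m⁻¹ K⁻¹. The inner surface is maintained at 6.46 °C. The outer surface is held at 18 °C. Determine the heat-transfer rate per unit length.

Q' = 2.15 W/m

Resistance network (inner→outer):
  R'_titanium = ln(0.0254/0.0196)/(2πk) = 0.2592/(2π·22.4) = 0.001842 m·K/W
  R'_cellular glass = ln(0.0355/0.0254)/(2πk) = 0.3348/(2π·0.0558) = 0.9549 m·K/W
  R'_polyurethane foam = ln(0.0644/0.0355)/(2πk) = 0.5956/(2π·0.0215) = 4.409 m·K/W
ΣR = 0.001842 + 0.9549 + 4.409 = 5.366 m·K/W
Q' = ΔT/ΣR = (6.46 °C − 18 °C)/5.366 = -2.15 W/m
(Negative Q' ⇒ heat flows inward; heat gain = 2.15 W/m.)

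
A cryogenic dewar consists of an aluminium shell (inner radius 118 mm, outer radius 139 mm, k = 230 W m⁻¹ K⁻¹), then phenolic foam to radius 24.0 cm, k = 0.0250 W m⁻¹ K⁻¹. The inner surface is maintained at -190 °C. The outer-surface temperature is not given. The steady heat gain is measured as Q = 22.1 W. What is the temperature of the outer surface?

T_out = 23.0 °C

Sum the resistances:
  R_aluminium = (1/0.118 − 1/0.139)/(4πk) = 1.280/(4π·230) = 4.430×10^-4 K/W
  R_phenolic foam = (1/0.139 − 1/0.240)/(4πk) = 3.028/(4π·0.0250) = 9.637 K/W
ΣR = 9.638 K/W
ΔT = Q·ΣR = 22.1 × 9.638 = 213.0 K
Heat flows inward, so T_out = T_in + ΔT = -190 + 213.0 = 23.0 °C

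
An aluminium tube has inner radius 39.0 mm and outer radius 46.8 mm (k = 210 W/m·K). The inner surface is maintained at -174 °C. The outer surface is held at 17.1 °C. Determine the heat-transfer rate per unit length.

Q' = 2πk·ΔT/ln(r₂/r₁) = 2π × 210 × 191.1 / ln(0.0468/0.0390) = 1.38×10^6 W/m

Q' = 1380 kW/m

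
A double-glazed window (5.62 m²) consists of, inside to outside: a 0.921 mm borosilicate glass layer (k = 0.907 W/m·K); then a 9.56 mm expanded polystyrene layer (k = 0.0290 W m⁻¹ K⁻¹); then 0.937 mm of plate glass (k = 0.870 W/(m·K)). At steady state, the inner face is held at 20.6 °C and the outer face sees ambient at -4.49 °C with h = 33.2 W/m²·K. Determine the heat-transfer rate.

Q = 390 W

Resistance network (inner→outer):
  R_borosilicate glass = L/(kA) = 9.21×10^-4/(0.907·5.62) = 1.807×10^-4 K/W
  R_expanded polystyrene = L/(kA) = 0.00956/(0.0290·5.62) = 0.05866 K/W
  R_plate glass = L/(kA) = 9.37×10^-4/(0.870·5.62) = 1.916×10^-4 K/W
  R_conv,out = 1/(hA) = 1/(33.2·5.62) = 0.005360 K/W
ΣR = 1.807×10^-4 + 0.05866 + 1.916×10^-4 + 0.005360 = 0.06439 K/W
Q = ΔT/ΣR = (20.6 °C − -4.49 °C)/0.06439 = 390 W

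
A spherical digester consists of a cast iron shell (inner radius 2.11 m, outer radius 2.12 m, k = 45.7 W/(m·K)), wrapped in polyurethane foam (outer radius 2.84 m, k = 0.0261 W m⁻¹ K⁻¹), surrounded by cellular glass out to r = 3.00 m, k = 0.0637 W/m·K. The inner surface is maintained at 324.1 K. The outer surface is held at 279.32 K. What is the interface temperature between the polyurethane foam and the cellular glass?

Treat each layer as a resistance in series:
  R_cast iron = (1/2.11 − 1/2.12)/(4πk) = 0.002236/(4π·45.7) = 3.893×10^-6 K/W
  R_polyurethane foam = (1/2.12 − 1/2.84)/(4πk) = 0.1196/(4π·0.0261) = 0.3646 K/W
  R_cellular glass = (1/2.84 − 1/3.00)/(4πk) = 0.01878/(4π·0.0637) = 0.02346 K/W
ΣR = 3.893×10^-6 + 0.3646 + 0.02346 = 0.3881 K/W
Q = ΔT/ΣR = (324.1 K − 279.32 K)/0.3881 = 115.4 W
From the inner boundary to the polyurethane foam/cellular glass interface, ΣR_partial = 0.3646 K/W.
T_interface = T_in − Q·ΣR_partial = 324.1 K − (115.4)(0.3646) = 282.03 K

T = 282.03 K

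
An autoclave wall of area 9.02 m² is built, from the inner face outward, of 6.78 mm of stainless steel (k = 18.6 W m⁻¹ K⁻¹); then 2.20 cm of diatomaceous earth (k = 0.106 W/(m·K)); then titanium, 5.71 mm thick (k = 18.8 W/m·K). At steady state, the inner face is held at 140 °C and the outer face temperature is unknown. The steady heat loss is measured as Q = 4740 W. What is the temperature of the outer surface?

Sum the resistances:
  R_stainless steel = L/(kA) = 0.00678/(18.6·9.02) = 4.041×10^-5 K/W
  R_diatomaceous earth = L/(kA) = 0.0220/(0.106·9.02) = 0.02301 K/W
  R_titanium = L/(kA) = 0.00571/(18.8·9.02) = 3.367×10^-5 K/W
ΣR = 0.02308 K/W
ΔT = Q·ΣR = 4740 × 0.02308 = 109.4 K
Heat flows outward, so T_out = T_in − ΔT = 140 − 109.4 = 30.6 °C

T_out = 30.6 °C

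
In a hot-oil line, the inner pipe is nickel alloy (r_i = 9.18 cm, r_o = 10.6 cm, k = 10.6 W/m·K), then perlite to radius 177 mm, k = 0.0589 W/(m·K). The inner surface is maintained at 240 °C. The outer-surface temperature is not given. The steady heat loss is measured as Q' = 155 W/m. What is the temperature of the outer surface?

T_out = 24.9 °C

Sum the resistances:
  R'_nickel alloy = ln(0.106/0.0918)/(2πk) = 0.1438/(2π·10.6) = 0.002160 m·K/W
  R'_perlite = ln(0.177/0.106)/(2πk) = 0.5127/(2π·0.0589) = 1.385 m·K/W
ΣR = 1.388 m·K/W
ΔT = Q'·ΣR = 155 × 1.388 = 215.1 K
Heat flows outward, so T_out = T_in − ΔT = 240 − 215.1 = 24.9 °C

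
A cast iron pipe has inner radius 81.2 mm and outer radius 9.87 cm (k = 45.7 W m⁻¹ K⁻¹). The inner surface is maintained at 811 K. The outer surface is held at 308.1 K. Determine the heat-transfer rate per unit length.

Q' = 2πk·ΔT/ln(r₂/r₁) = 2π × 45.7 × 502.9 / ln(0.0987/0.0812) = 7.40×10^5 W/m

Q' = 7.40×10^5 W/m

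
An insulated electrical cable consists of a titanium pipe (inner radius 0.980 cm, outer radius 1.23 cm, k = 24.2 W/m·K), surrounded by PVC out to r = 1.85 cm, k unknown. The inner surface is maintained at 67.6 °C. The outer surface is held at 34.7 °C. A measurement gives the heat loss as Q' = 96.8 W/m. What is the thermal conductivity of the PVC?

ΣR = ΔT/Q' = |67.6 − 34.7|/96.8 = 0.3399 m·K/W
Known resistances:
  R'_titanium = ln(0.0123/0.00980)/(2πk) = 0.2272/(2π·24.2) = 0.001494 m·K/W
R_PVC = ΣR − ΣR_known = 0.3399 − 0.001494 = 0.3384 m·K/W
ln(r₂/r₁)/(2πk) = 0.3384 ⇒ k = 0.4082/(2π·0.3384) = 0.192 W/m·K

k = 0.192 W/m·K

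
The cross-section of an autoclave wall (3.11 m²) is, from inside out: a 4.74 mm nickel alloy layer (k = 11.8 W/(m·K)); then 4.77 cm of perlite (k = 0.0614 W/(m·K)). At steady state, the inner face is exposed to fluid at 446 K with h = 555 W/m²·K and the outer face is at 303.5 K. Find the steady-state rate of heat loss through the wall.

Q = 569 W

Treat each layer as a resistance in series:
  R_conv,in = 1/(hA) = 1/(555·3.11) = 5.794×10^-4 K/W
  R_nickel alloy = L/(kA) = 0.00474/(11.8·3.11) = 1.292×10^-4 K/W
  R_perlite = L/(kA) = 0.0477/(0.0614·3.11) = 0.2498 K/W
ΣR = 5.794×10^-4 + 1.292×10^-4 + 0.2498 = 0.2505 K/W
Q = ΔT/ΣR = (446 K − 303.5 K)/0.2505 = 569 W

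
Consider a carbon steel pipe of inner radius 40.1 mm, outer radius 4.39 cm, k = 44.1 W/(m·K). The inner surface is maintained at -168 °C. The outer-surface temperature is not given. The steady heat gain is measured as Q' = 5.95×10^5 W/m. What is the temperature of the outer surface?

T_out = 26.4 °C

Sum the resistances:
  R'_carbon steel = ln(0.0439/0.0401)/(2πk) = 0.09054/(2π·44.1) = 3.267×10^-4 m·K/W
ΣR = 3.267×10^-4 m·K/W
ΔT = Q'·ΣR = 5.95×10^5 × 3.267×10^-4 = 194.4 K
Heat flows inward, so T_out = T_in + ΔT = -168 + 194.4 = 26.4 °C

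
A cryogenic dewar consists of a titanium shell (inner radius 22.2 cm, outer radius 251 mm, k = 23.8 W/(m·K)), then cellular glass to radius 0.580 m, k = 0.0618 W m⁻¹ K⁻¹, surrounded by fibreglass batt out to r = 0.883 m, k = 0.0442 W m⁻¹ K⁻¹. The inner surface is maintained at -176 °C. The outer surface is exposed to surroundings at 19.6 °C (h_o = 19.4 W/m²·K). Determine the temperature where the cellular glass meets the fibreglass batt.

Resistance network (inner→outer):
  R_titanium = (1/0.222 − 1/0.251)/(4πk) = 0.5204/(4π·23.8) = 0.001740 K/W
  R_cellular glass = (1/0.251 − 1/0.580)/(4πk) = 2.260/(4π·0.0618) = 2.910 K/W
  R_fibreglass batt = (1/0.580 − 1/0.883)/(4πk) = 0.5916/(4π·0.0442) = 1.065 K/W
  R_conv,out = 1/(4πr²h) = 1/(4π·0.883²·19.4) = 0.005261 K/W
ΣR = 0.001740 + 2.910 + 1.065 + 0.005261 = 3.982 K/W
Q = ΔT/ΣR = (-176 °C − 19.6 °C)/3.982 = -49.12 W
From the inner boundary to the cellular glass/fibreglass batt interface, ΣR_partial = 2.912 K/W.
T_interface = T_in − Q·ΣR_partial = -176 °C − (-49.12)(2.912) = -33.0 °C

T = -33.0 °C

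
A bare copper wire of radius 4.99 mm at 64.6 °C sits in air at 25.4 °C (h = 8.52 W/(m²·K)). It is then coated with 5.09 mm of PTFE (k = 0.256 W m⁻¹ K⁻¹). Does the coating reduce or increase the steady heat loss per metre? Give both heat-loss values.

Critical radius for a cylinder: r_cr = k/h = 0.0300 m = 3.00 cm.
Outer radius after coating: r₂ = 0.00499 + 0.00509 = 0.01008 m.
Since r₁ < r_cr and r₂ ≤ r_cr, the coating moves toward the maximum at r_cr — heat loss rises.
Bare: R = 1/(2πr₁h) = 3.744 m·K/W; Q = 39.2/3.744 = 10.5 W/m.
Coated: R = R_cond + R_conv = 2.290 m·K/W; Q = 39.2/2.290 = 17.1 W/m.

increases: 10.5 → 17.1 W/m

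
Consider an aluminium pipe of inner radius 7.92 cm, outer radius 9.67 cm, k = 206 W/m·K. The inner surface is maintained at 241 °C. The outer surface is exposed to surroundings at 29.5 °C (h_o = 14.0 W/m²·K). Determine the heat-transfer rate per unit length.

Q' = 1800 W/m

Resistance network (inner→outer):
  R'_aluminium = ln(0.0967/0.0792)/(2πk) = 0.1996/(2π·206) = 1.542×10^-4 m·K/W
  R'_conv,out = 1/(2πr h) = 1/(2π·0.0967·14.0) = 0.1176 m·K/W
ΣR = 1.542×10^-4 + 0.1176 = 0.1178 m·K/W
Q' = ΔT/ΣR = (241 °C − 29.5 °C)/0.1178 = 1800 W/m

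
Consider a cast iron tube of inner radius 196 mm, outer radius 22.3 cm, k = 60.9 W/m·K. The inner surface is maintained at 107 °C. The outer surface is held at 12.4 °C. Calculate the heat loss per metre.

Q' = 2πk·ΔT/ln(r₂/r₁) = 2π × 60.9 × 94.6 / ln(0.223/0.196) = 2.80×10^5 W/m

Q' = 280 kW/m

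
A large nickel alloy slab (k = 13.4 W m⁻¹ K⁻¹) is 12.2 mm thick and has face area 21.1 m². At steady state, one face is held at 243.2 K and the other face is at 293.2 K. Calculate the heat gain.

Q = 1.16×10^6 W

Q = kA·ΔT/L = 13.4 × 21.1 × |243.2 K − 293.2 K| / 0.0122 = 1.16×10^6 W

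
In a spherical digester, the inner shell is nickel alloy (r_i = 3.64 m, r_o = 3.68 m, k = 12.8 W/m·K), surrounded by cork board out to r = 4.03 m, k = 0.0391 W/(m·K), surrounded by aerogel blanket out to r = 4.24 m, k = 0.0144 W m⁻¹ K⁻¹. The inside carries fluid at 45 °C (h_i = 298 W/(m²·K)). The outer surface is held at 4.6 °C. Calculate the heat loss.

Series thermal resistances, inner to outer:
  R_conv,in = 1/(4πr²h) = 1/(4π·3.64²·298) = 2.015×10^-5 K/W
  R_nickel alloy = (1/3.64 − 1/3.68)/(4πk) = 0.002986/(4π·12.8) = 1.856×10^-5 K/W
  R_cork board = (1/3.68 − 1/4.03)/(4πk) = 0.02360/(4π·0.0391) = 0.04803 K/W
  R_aerogel blanket = (1/4.03 − 1/4.24)/(4πk) = 0.01229/(4π·0.0144) = 0.06792 K/W
ΣR = 2.015×10^-5 + 1.856×10^-5 + 0.04803 + 0.06792 = 0.1160 K/W
Q = ΔT/ΣR = (45 °C − 4.6 °C)/0.1160 = 348 W

Q = 348 W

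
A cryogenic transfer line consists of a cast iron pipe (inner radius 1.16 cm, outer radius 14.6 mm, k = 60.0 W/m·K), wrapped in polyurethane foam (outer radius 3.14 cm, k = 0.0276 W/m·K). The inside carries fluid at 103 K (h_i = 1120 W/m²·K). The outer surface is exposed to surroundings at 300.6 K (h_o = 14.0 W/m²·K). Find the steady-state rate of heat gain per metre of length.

Q' = 41.2 W/m

Series thermal resistances, inner to outer:
  R'_conv,in = 1/(2πr h) = 1/(2π·0.0116·1120) = 0.01225 m·K/W
  R'_cast iron = ln(0.0146/0.0116)/(2πk) = 0.2300/(2π·60.0) = 6.101×10^-4 m·K/W
  R'_polyurethane foam = ln(0.0314/0.0146)/(2πk) = 0.7658/(2π·0.0276) = 4.416 m·K/W
  R'_conv,out = 1/(2πr h) = 1/(2π·0.0314·14.0) = 0.3620 m·K/W
ΣR = 0.01225 + 6.101×10^-4 + 4.416 + 0.3620 = 4.791 m·K/W
Q' = ΔT/ΣR = (103 K − 300.6 K)/4.791 = -41.2 W/m
(Negative Q' ⇒ heat flows inward; heat gain = 41.2 W/m.)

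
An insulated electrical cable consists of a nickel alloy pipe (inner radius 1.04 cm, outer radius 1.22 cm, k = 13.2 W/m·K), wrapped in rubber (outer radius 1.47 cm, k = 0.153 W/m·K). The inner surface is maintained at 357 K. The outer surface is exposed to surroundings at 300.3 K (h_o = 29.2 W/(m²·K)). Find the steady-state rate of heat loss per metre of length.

Resistance network (inner→outer):
  R'_nickel alloy = ln(0.0122/0.0104)/(2πk) = 0.1596/(2π·13.2) = 0.001925 m·K/W
  R'_rubber = ln(0.0147/0.0122)/(2πk) = 0.1864/(2π·0.153) = 0.1939 m·K/W
  R'_conv,out = 1/(2πr h) = 1/(2π·0.0147·29.2) = 0.3708 m·K/W
ΣR = 0.001925 + 0.1939 + 0.3708 = 0.5666 m·K/W
Q' = ΔT/ΣR = (357 K − 300.3 K)/0.5666 = 100 W/m

Q' = 100 W/m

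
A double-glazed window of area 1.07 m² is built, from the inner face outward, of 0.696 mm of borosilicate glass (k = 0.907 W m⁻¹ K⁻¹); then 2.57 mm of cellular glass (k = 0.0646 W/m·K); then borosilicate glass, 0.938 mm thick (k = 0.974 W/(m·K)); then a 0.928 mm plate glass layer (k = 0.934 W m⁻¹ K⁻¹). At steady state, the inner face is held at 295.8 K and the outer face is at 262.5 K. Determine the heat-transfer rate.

Q = 838 W

Resistance network (inner→outer):
  R_borosilicate glass = L/(kA) = 6.96×10^-4/(0.907·1.07) = 7.172×10^-4 K/W
  R_cellular glass = L/(kA) = 0.00257/(0.0646·1.07) = 0.03718 K/W
  R_borosilicate glass = L/(kA) = 9.38×10^-4/(0.974·1.07) = 9.000×10^-4 K/W
  R_plate glass = L/(kA) = 9.28×10^-4/(0.934·1.07) = 9.286×10^-4 K/W
ΣR = 7.172×10^-4 + 0.03718 + 9.000×10^-4 + 9.286×10^-4 = 0.03973 K/W
Q = ΔT/ΣR = (295.8 K − 262.5 K)/0.03973 = 838 W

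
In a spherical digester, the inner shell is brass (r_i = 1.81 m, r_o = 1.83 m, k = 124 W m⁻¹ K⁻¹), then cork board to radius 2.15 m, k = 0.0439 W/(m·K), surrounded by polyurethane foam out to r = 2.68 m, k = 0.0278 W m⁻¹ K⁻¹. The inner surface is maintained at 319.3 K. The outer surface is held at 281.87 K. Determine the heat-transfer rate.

Series thermal resistances, inner to outer:
  R_brass = (1/1.81 − 1/1.83)/(4πk) = 0.006038/(4π·124) = 3.875×10^-6 K/W
  R_cork board = (1/1.83 − 1/2.15)/(4πk) = 0.08133/(4π·0.0439) = 0.1474 K/W
  R_polyurethane foam = (1/2.15 − 1/2.68)/(4πk) = 0.09198/(4π·0.0278) = 0.2633 K/W
ΣR = 3.875×10^-6 + 0.1474 + 0.2633 = 0.4107 K/W
Q = ΔT/ΣR = (319.3 K − 281.87 K)/0.4107 = 91.1 W

Q = 91.1 W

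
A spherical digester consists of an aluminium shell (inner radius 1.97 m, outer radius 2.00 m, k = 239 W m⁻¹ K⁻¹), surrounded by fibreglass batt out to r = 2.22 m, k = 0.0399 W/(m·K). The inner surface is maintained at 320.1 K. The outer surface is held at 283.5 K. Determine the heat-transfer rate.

Q = 370 W

Series thermal resistances, inner to outer:
  R_aluminium = (1/1.97 − 1/2.00)/(4πk) = 0.007614/(4π·239) = 2.535×10^-6 K/W
  R_fibreglass batt = (1/2.00 − 1/2.22)/(4πk) = 0.04955/(4π·0.0399) = 0.09882 K/W
ΣR = 2.535×10^-6 + 0.09882 = 0.09882 K/W
Q = ΔT/ΣR = (320.1 K − 283.5 K)/0.09882 = 370 W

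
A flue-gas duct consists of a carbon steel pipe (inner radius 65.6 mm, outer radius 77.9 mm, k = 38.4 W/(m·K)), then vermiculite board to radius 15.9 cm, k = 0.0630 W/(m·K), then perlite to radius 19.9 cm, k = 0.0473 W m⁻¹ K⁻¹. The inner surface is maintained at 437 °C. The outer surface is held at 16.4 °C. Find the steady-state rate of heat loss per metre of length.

Series thermal resistances, inner to outer:
  R'_carbon steel = ln(0.0779/0.0656)/(2πk) = 0.1719/(2π·38.4) = 7.123×10^-4 m·K/W
  R'_vermiculite board = ln(0.159/0.0779)/(2πk) = 0.7135/(2π·0.0630) = 1.802 m·K/W
  R'_perlite = ln(0.199/0.159)/(2πk) = 0.2244/(2π·0.0473) = 0.7551 m·K/W
ΣR = 7.123×10^-4 + 1.802 + 0.7551 = 2.558 m·K/W
Q' = ΔT/ΣR = (437 °C − 16.4 °C)/2.558 = 164 W/m

Q' = 164 W/m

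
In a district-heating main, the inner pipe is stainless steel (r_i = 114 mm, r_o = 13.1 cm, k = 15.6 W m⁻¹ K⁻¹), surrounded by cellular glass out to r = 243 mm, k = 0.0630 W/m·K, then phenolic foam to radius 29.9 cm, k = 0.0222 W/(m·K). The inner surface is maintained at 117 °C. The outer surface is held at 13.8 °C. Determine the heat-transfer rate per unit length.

Q' = 33.8 W/m

Resistance network (inner→outer):
  R'_stainless steel = ln(0.131/0.114)/(2πk) = 0.1390/(2π·15.6) = 0.001418 m·K/W
  R'_cellular glass = ln(0.243/0.131)/(2πk) = 0.6179/(2π·0.0630) = 1.561 m·K/W
  R'_phenolic foam = ln(0.299/0.243)/(2πk) = 0.2074/(2π·0.0222) = 1.487 m·K/W
ΣR = 0.001418 + 1.561 + 1.487 = 3.049 m·K/W
Q' = ΔT/ΣR = (117 °C − 13.8 °C)/3.049 = 33.8 W/m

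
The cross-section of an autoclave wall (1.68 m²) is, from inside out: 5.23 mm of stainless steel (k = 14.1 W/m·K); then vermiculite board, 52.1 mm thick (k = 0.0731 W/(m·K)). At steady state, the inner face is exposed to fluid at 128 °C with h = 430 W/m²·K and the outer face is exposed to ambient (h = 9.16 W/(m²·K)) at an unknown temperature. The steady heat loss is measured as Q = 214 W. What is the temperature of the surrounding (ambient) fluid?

T_out = 23.0 °C

Sum the resistances:
  R_conv,in = 1/(hA) = 1/(430·1.68) = 0.001384 K/W
  R_stainless steel = L/(kA) = 0.00523/(14.1·1.68) = 2.208×10^-4 K/W
  R_vermiculite board = L/(kA) = 0.0521/(0.0731·1.68) = 0.4242 K/W
  R_conv,out = 1/(hA) = 1/(9.16·1.68) = 0.06498 K/W
ΣR = 0.4908 K/W
ΔT = Q·ΣR = 214 × 0.4908 = 105.0 K
Heat flows outward, so T_out = T_in − ΔT = 128 − 105.0 = 23.0 °C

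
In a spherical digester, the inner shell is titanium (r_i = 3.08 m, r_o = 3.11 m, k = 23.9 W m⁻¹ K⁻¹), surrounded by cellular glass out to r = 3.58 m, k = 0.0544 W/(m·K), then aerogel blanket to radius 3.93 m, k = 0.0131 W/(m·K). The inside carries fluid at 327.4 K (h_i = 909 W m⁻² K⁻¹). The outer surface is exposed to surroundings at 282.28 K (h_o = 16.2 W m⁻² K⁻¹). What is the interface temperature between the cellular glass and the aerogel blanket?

Resistance network (inner→outer):
  R_conv,in = 1/(4πr²h) = 1/(4π·3.08²·909) = 9.228×10^-6 K/W
  R_titanium = (1/3.08 − 1/3.11)/(4πk) = 0.003132/(4π·23.9) = 1.043×10^-5 K/W
  R_cellular glass = (1/3.11 − 1/3.58)/(4πk) = 0.04221/(4π·0.0544) = 0.06175 K/W
  R_aerogel blanket = (1/3.58 − 1/3.93)/(4πk) = 0.02488/(4π·0.0131) = 0.1511 K/W
  R_conv,out = 1/(4πr²h) = 1/(4π·3.93²·16.2) = 3.180×10^-4 K/W
ΣR = 9.228×10^-6 + 1.043×10^-5 + 0.06175 + 0.1511 + 3.180×10^-4 = 0.2132 K/W
Q = ΔT/ΣR = (327.4 K − 282.28 K)/0.2132 = 211.6 W
From the inner boundary to the cellular glass/aerogel blanket interface, ΣR_partial = 0.06177 K/W.
T_interface = T_in − Q·ΣR_partial = 327.4 K − (211.6)(0.06177) = 314.3 K

T = 314.3 K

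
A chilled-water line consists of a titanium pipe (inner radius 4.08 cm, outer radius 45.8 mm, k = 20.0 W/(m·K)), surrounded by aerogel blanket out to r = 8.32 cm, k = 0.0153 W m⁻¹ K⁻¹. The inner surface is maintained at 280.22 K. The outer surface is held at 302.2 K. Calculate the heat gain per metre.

Resistance network (inner→outer):
  R'_titanium = ln(0.0458/0.0408)/(2πk) = 0.1156/(2π·20.0) = 9.199×10^-4 m·K/W
  R'_aerogel blanket = ln(0.0832/0.0458)/(2πk) = 0.5970/(2π·0.0153) = 6.210 m·K/W
ΣR = 9.199×10^-4 + 6.210 = 6.211 m·K/W
Q' = ΔT/ΣR = (280.22 K − 302.2 K)/6.211 = -3.54 W/m
(Negative Q' ⇒ heat flows inward; heat gain = 3.54 W/m.)

Q' = 3.54 W/m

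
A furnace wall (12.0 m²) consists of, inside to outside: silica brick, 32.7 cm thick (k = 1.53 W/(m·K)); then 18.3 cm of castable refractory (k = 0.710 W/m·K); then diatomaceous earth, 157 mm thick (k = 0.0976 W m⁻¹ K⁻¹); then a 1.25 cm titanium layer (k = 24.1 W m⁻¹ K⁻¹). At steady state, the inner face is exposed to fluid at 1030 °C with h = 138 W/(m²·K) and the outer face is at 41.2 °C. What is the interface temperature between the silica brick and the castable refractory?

Series thermal resistances, inner to outer:
  R_conv,in = 1/(hA) = 1/(138·12.0) = 6.039×10^-4 K/W
  R_silica brick = L/(kA) = 0.327/(1.53·12.0) = 0.01781 K/W
  R_castable refractory = L/(kA) = 0.183/(0.710·12.0) = 0.02148 K/W
  R_diatomaceous earth = L/(kA) = 0.157/(0.0976·12.0) = 0.1341 K/W
  R_titanium = L/(kA) = 0.0125/(24.1·12.0) = 4.322×10^-5 K/W
ΣR = 6.039×10^-4 + 0.01781 + 0.02148 + 0.1341 + 4.322×10^-5 = 0.1740 K/W
Q = ΔT/ΣR = (1030 °C − 41.2 °C)/0.1740 = 5683 W
From the inner boundary to the silica brick/castable refractory interface, ΣR_partial = 0.01841 K/W.
T_interface = T_in − Q·ΣR_partial = 1030 °C − (5683)(0.01841) = 925 °C

T = 925 °C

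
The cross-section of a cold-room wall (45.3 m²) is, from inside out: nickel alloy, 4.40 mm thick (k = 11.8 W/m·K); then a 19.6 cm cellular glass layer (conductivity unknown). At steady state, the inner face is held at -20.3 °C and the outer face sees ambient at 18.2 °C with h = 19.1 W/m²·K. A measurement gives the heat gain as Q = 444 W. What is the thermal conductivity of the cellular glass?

ΣR = ΔT/Q = |-20.3 − 18.2|/444 = 0.08671 K/W
Known resistances:
  R_nickel alloy = L/(kA) = 0.00440/(11.8·45.3) = 8.231×10^-6 K/W
  R_conv,out = 1/(hA) = 1/(19.1·45.3) = 0.001156 K/W
R_cellular glass = ΣR − ΣR_known = 0.08671 − 0.001164 = 0.08555 K/W
L/(kA) = 0.08555 ⇒ k = 0.196/(0.08555·45.3) = 0.0506 W/m·K

k = 0.0506 W/m·K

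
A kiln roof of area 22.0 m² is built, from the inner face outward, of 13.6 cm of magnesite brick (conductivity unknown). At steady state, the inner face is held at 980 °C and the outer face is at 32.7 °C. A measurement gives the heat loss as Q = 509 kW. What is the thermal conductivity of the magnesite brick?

ΣR = ΔT/Q = |980 − 32.7|/5.09×10^5 = 0.001861 K/W
L/(kA) = 0.001861 ⇒ k = 0.136/(0.001861·22.0) = 3.32 W/m·K

k = 3.32 W/m·K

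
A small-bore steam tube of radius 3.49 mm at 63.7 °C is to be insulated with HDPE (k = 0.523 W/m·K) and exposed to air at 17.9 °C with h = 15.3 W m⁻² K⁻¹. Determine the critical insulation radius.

r_cr = 3.42 cm

For a cylinder, r_cr = k_ins/h = 0.523/15.3 = 0.0342 m = 3.42 cm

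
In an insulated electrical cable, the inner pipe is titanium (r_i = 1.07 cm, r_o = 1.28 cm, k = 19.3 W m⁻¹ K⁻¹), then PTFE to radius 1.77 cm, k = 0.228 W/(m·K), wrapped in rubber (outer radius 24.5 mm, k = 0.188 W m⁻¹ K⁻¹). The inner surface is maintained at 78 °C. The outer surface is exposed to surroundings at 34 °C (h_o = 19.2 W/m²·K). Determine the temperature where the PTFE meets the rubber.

Treat each layer as a resistance in series:
  R'_titanium = ln(0.0128/0.0107)/(2πk) = 0.1792/(2π·19.3) = 0.001478 m·K/W
  R'_PTFE = ln(0.0177/0.0128)/(2πk) = 0.3241/(2π·0.228) = 0.2263 m·K/W
  R'_rubber = ln(0.0245/0.0177)/(2πk) = 0.3251/(2π·0.188) = 0.2752 m·K/W
  R'_conv,out = 1/(2πr h) = 1/(2π·0.0245·19.2) = 0.3383 m·K/W
ΣR = 0.001478 + 0.2263 + 0.2752 + 0.3383 = 0.8413 m·K/W
Q' = ΔT/ΣR = (78 °C − 34 °C)/0.8413 = 52.30 W/m
From the inner boundary to the PTFE/rubber interface, ΣR_partial = 0.2278 m·K/W.
T_interface = T_in − Q'·ΣR_partial = 78 °C − (52.30)(0.2278) = 66.1 °C

T = 66.1 °C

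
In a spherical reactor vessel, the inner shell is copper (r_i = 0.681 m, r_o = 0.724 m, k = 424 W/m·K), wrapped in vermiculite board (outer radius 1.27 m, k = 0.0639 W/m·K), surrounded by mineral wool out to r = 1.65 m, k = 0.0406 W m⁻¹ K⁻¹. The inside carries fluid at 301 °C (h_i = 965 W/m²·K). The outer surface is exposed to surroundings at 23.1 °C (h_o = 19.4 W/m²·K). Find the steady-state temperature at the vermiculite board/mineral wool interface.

T = 114 °C

Resistance network (inner→outer):
  R_conv,in = 1/(4πr²h) = 1/(4π·0.681²·965) = 1.778×10^-4 K/W
  R_copper = (1/0.681 − 1/0.724)/(4πk) = 0.08721/(4π·424) = 1.637×10^-5 K/W
  R_vermiculite board = (1/0.724 − 1/1.27)/(4πk) = 0.5938/(4π·0.0639) = 0.7395 K/W
  R_mineral wool = (1/1.27 − 1/1.65)/(4πk) = 0.1813/(4π·0.0406) = 0.3554 K/W
  R_conv,out = 1/(4πr²h) = 1/(4π·1.65²·19.4) = 0.001507 K/W
ΣR = 1.778×10^-4 + 1.637×10^-5 + 0.7395 + 0.3554 + 0.001507 = 1.097 K/W
Q = ΔT/ΣR = (301 °C − 23.1 °C)/1.097 = 253.3 W
From the inner boundary to the vermiculite board/mineral wool interface, ΣR_partial = 0.7397 K/W.
T_interface = T_in − Q·ΣR_partial = 301 °C − (253.3)(0.7397) = 114 °C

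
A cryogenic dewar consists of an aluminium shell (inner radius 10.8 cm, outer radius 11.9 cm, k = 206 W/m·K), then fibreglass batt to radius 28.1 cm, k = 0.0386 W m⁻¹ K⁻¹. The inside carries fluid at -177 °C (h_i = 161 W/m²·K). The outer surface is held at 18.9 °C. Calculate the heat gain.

Q = 19.5 W

Resistance network (inner→outer):
  R_conv,in = 1/(4πr²h) = 1/(4π·0.108²·161) = 0.04238 K/W
  R_aluminium = (1/0.108 − 1/0.119)/(4πk) = 0.8559/(4π·206) = 3.306×10^-4 K/W
  R_fibreglass batt = (1/0.119 − 1/0.281)/(4πk) = 4.845/(4π·0.0386) = 9.988 K/W
ΣR = 0.04238 + 3.306×10^-4 + 9.988 = 10.03 K/W
Q = ΔT/ΣR = (-177 °C − 18.9 °C)/10.03 = -19.5 W
(Negative Q ⇒ heat flows inward; heat gain = 19.5 W.)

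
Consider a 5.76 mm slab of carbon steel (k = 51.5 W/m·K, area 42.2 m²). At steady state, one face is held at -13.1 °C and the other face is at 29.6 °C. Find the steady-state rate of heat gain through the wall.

Q = kA·ΔT/L = 51.5 × 42.2 × |-13.1 °C − 29.6 °C| / 0.00576 = 1.61×10^7 W

Q = 1.61×10^7 W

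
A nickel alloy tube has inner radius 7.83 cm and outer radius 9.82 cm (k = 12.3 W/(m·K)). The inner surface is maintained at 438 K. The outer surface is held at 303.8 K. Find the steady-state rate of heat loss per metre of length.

Q' = 2πk·ΔT/ln(r₂/r₁) = 2π × 12.3 × 134.2 / ln(0.0982/0.0783) = 45800 W/m

Q' = 45.8 kW/m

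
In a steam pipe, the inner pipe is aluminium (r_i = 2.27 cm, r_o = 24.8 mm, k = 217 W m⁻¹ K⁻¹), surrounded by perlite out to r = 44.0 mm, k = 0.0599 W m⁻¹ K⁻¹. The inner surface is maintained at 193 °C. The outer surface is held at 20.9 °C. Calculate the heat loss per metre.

Series thermal resistances, inner to outer:
  R'_aluminium = ln(0.0248/0.0227)/(2πk) = 0.08848/(2π·217) = 6.489×10^-5 m·K/W
  R'_perlite = ln(0.0440/0.0248)/(2πk) = 0.5733/(2π·0.0599) = 1.523 m·K/W
ΣR = 6.489×10^-5 + 1.523 = 1.523 m·K/W
Q' = ΔT/ΣR = (193 °C − 20.9 °C)/1.523 = 113 W/m

Q' = 113 W/m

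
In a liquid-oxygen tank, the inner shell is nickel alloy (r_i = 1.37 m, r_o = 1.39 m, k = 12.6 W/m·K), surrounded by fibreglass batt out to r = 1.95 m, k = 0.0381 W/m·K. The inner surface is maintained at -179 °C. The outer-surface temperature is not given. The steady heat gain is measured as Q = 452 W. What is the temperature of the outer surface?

Sum the resistances:
  R_nickel alloy = (1/1.37 − 1/1.39)/(4πk) = 0.01050/(4π·12.6) = 6.633×10^-5 K/W
  R_fibreglass batt = (1/1.39 − 1/1.95)/(4πk) = 0.2066/(4π·0.0381) = 0.4315 K/W
ΣR = 0.4316 K/W
ΔT = Q·ΣR = 452 × 0.4316 = 195.1 K
Heat flows inward, so T_out = T_in + ΔT = -179 + 195.1 = 16.1 °C

T_out = 16.1 °C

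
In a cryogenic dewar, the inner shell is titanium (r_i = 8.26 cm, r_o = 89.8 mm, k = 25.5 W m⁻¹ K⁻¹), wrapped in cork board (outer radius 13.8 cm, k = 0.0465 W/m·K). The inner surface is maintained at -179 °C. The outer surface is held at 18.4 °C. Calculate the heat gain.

Resistance network (inner→outer):
  R_titanium = (1/0.0826 − 1/0.0898)/(4πk) = 0.9707/(4π·25.5) = 0.003029 K/W
  R_cork board = (1/0.0898 − 1/0.138)/(4πk) = 3.889/(4π·0.0465) = 6.656 K/W
ΣR = 0.003029 + 6.656 = 6.659 K/W
Q = ΔT/ΣR = (-179 °C − 18.4 °C)/6.659 = -29.6 W
(Negative Q ⇒ heat flows inward; heat gain = 29.6 W.)

Q = 29.6 W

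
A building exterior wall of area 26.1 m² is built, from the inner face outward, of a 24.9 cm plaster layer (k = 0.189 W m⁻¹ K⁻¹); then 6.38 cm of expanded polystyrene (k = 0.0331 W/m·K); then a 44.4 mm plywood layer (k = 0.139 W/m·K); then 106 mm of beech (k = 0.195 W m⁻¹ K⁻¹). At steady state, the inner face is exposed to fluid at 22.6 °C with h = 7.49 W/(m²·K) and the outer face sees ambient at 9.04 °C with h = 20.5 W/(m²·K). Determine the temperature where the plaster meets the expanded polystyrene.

T = 18.0 °C

Series thermal resistances, inner to outer:
  R_conv,in = 1/(hA) = 1/(7.49·26.1) = 0.005115 K/W
  R_plaster = L/(kA) = 0.249/(0.189·26.1) = 0.05048 K/W
  R_expanded polystyrene = L/(kA) = 0.0638/(0.0331·26.1) = 0.07385 K/W
  R_plywood = L/(kA) = 0.0444/(0.139·26.1) = 0.01224 K/W
  R_beech = L/(kA) = 0.106/(0.195·26.1) = 0.02083 K/W
  R_conv,out = 1/(hA) = 1/(20.5·26.1) = 0.001869 K/W
ΣR = 0.005115 + 0.05048 + 0.07385 + 0.01224 + 0.02083 + 0.001869 = 0.1644 K/W
Q = ΔT/ΣR = (22.6 °C − 9.04 °C)/0.1644 = 82.48 W
From the inner boundary to the plaster/expanded polystyrene interface, ΣR_partial = 0.05559 K/W.
T_interface = T_in − Q·ΣR_partial = 22.6 °C − (82.48)(0.05559) = 18.0 °C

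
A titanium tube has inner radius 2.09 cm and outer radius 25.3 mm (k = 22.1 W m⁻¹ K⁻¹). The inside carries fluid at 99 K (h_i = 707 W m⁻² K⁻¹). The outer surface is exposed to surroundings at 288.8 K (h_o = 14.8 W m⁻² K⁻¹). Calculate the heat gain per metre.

Q' = 434 W/m

Series thermal resistances, inner to outer:
  R'_conv,in = 1/(2πr h) = 1/(2π·0.0209·707) = 0.01077 m·K/W
  R'_titanium = ln(0.0253/0.0209)/(2πk) = 0.1911/(2π·22.1) = 0.001376 m·K/W
  R'_conv,out = 1/(2πr h) = 1/(2π·0.0253·14.8) = 0.4250 m·K/W
ΣR = 0.01077 + 0.001376 + 0.4250 = 0.4371 m·K/W
Q' = ΔT/ΣR = (99 K − 288.8 K)/0.4371 = -434 W/m
(Negative Q' ⇒ heat flows inward; heat gain = 434 W/m.)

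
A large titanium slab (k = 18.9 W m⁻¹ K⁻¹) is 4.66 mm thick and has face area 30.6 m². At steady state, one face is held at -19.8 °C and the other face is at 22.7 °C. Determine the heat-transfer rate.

Q = 5270 kW

Q = kA·ΔT/L = 18.9 × 30.6 × |-19.8 °C − 22.7 °C| / 0.00466 = 5.27×10^6 W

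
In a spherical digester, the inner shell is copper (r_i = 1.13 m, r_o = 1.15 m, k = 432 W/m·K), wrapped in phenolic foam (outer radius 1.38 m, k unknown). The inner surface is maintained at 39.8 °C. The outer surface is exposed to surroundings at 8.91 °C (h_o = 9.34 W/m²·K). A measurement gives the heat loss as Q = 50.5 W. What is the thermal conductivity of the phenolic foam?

k = 0.0190 W/m·K

ΣR = ΔT/Q = |39.8 − 8.91|/50.5 = 0.6117 K/W
Known resistances:
  R_copper = (1/1.13 − 1/1.15)/(4πk) = 0.01539/(4π·432) = 2.835×10^-6 K/W
  R_conv,out = 1/(4πr²h) = 1/(4π·1.38²·9.34) = 0.004474 K/W
R_phenolic foam = ΣR − ΣR_known = 0.6117 − 0.004477 = 0.6072 K/W
(1/r₁−1/r₂)/(4πk) = 0.6072 ⇒ k = 0.1449/(4π·0.6072) = 0.0190 W/m·K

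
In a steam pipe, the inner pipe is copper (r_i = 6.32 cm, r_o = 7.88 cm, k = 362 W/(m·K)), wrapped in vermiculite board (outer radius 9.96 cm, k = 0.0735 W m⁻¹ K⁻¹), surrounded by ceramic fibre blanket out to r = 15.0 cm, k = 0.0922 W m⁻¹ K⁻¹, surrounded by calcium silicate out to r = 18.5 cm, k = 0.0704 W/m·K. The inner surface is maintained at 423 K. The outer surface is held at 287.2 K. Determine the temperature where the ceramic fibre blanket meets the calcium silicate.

Resistance network (inner→outer):
  R'_copper = ln(0.0788/0.0632)/(2πk) = 0.2206/(2π·362) = 9.699×10^-5 m·K/W
  R'_vermiculite board = ln(0.0996/0.0788)/(2πk) = 0.2342/(2π·0.0735) = 0.5072 m·K/W
  R'_ceramic fibre blanket = ln(0.150/0.0996)/(2πk) = 0.4095/(2π·0.0922) = 0.7068 m·K/W
  R'_calcium silicate = ln(0.185/0.150)/(2πk) = 0.2097/(2π·0.0704) = 0.4741 m·K/W
ΣR = 9.699×10^-5 + 0.5072 + 0.7068 + 0.4741 = 1.688 m·K/W
Q' = ΔT/ΣR = (423 K − 287.2 K)/1.688 = 80.45 W/m
From the inner boundary to the ceramic fibre blanket/calcium silicate interface, ΣR_partial = 1.214 m·K/W.
T_interface = T_in − Q'·ΣR_partial = 423 K − (80.45)(1.214) = 325.3 K

T = 325.3 K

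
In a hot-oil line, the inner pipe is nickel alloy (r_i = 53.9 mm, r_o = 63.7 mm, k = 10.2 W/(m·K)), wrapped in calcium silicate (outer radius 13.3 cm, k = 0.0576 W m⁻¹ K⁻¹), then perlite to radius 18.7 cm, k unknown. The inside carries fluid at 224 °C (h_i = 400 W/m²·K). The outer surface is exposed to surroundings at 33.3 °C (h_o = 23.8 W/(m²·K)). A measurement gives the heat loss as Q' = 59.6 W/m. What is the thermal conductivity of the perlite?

k = 0.0484 W/m·K

ΣR = ΔT/Q' = |224 − 33.3|/59.6 = 3.200 m·K/W
Known resistances:
  R'_conv,in = 1/(2πr h) = 1/(2π·0.0539·400) = 0.007382 m·K/W
  R'_nickel alloy = ln(0.0637/0.0539)/(2πk) = 0.1671/(2π·10.2) = 0.002607 m·K/W
  R'_calcium silicate = ln(0.133/0.0637)/(2πk) = 0.7362/(2π·0.0576) = 2.034 m·K/W
  R'_conv,out = 1/(2πr h) = 1/(2π·0.187·23.8) = 0.03576 m·K/W
R_perlite = ΣR − ΣR_known = 3.200 − 2.080 = 1.120 m·K/W
ln(r₂/r₁)/(2πk) = 1.120 ⇒ k = 0.3408/(2π·1.120) = 0.0484 W/m·K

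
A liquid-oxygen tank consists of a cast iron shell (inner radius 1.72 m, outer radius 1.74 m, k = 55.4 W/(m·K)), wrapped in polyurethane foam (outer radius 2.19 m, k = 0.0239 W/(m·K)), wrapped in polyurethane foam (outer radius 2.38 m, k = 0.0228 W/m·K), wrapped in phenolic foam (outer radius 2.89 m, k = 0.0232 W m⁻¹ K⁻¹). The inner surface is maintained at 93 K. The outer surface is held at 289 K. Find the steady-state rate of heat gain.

Q = 253 W

Resistance network (inner→outer):
  R_cast iron = (1/1.72 − 1/1.74)/(4πk) = 0.006683/(4π·55.4) = 9.599×10^-6 K/W
  R_polyurethane foam = (1/1.74 − 1/2.19)/(4πk) = 0.1181/(4π·0.0239) = 0.3932 K/W
  R_polyurethane foam = (1/2.19 − 1/2.38)/(4πk) = 0.03645/(4π·0.0228) = 0.1272 K/W
  R_phenolic foam = (1/2.38 − 1/2.89)/(4πk) = 0.07415/(4π·0.0232) = 0.2543 K/W
ΣR = 9.599×10^-6 + 0.3932 + 0.1272 + 0.2543 = 0.7747 K/W
Q = ΔT/ΣR = (93 K − 289 K)/0.7747 = -253 W
(Negative Q ⇒ heat flows inward; heat gain = 253 W.)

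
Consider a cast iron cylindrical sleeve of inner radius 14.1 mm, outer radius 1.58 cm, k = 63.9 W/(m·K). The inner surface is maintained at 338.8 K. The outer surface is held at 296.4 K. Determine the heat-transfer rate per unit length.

Q' = 150 kW/m

Q' = 2πk·ΔT/ln(r₂/r₁) = 2π × 63.9 × 42.4 / ln(0.0158/0.0141) = 1.50×10^5 W/m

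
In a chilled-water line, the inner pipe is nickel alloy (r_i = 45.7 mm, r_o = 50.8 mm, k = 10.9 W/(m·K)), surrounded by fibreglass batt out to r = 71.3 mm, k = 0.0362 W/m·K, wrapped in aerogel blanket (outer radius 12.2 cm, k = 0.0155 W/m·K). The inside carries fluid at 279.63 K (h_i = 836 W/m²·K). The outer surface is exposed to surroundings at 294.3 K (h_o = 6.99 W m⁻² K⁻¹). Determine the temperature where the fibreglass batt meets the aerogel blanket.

Resistance network (inner→outer):
  R'_conv,in = 1/(2πr h) = 1/(2π·0.0457·836) = 0.004166 m·K/W
  R'_nickel alloy = ln(0.0508/0.0457)/(2πk) = 0.1058/(2π·10.9) = 0.001545 m·K/W
  R'_fibreglass batt = ln(0.0713/0.0508)/(2πk) = 0.3390/(2π·0.0362) = 1.490 m·K/W
  R'_aerogel blanket = ln(0.122/0.0713)/(2πk) = 0.5371/(2π·0.0155) = 5.515 m·K/W
  R'_conv,out = 1/(2πr h) = 1/(2π·0.122·6.99) = 0.1866 m·K/W
ΣR = 0.004166 + 0.001545 + 1.490 + 5.515 + 0.1866 = 7.197 m·K/W
Q' = ΔT/ΣR = (279.63 K − 294.3 K)/7.197 = -2.038 W/m
From the inner boundary to the fibreglass batt/aerogel blanket interface, ΣR_partial = 1.496 m·K/W.
T_interface = T_in − Q'·ΣR_partial = 279.63 K − (-2.038)(1.496) = 282.68 K

T = 282.68 K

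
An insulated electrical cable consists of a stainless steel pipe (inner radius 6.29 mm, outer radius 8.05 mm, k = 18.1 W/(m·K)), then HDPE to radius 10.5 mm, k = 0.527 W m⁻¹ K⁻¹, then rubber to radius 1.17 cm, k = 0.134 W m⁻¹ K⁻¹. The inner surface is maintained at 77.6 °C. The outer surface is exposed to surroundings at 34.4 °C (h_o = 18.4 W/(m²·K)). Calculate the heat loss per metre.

Q' = 45.5 W/m

Treat each layer as a resistance in series:
  R'_stainless steel = ln(0.00805/0.00629)/(2πk) = 0.2467/(2π·18.1) = 0.002169 m·K/W
  R'_HDPE = ln(0.0105/0.00805)/(2πk) = 0.2657/(2π·0.527) = 0.08024 m·K/W
  R'_rubber = ln(0.0117/0.0105)/(2πk) = 0.1082/(2π·0.134) = 0.1285 m·K/W
  R'_conv,out = 1/(2πr h) = 1/(2π·0.0117·18.4) = 0.7393 m·K/W
ΣR = 0.002169 + 0.08024 + 0.1285 + 0.7393 = 0.9502 m·K/W
Q' = ΔT/ΣR = (77.6 °C − 34.4 °C)/0.9502 = 45.5 W/m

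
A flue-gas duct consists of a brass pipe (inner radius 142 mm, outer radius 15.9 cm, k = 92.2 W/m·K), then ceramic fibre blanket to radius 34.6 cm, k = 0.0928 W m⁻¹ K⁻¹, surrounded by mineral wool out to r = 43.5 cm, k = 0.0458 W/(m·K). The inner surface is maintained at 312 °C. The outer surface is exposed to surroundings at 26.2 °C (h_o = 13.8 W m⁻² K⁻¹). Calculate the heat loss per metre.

Q' = 133 W/m

Treat each layer as a resistance in series:
  R'_brass = ln(0.159/0.142)/(2πk) = 0.1131/(2π·92.2) = 1.952×10^-4 m·K/W
  R'_ceramic fibre blanket = ln(0.346/0.159)/(2πk) = 0.7775/(2π·0.0928) = 1.333 m·K/W
  R'_mineral wool = ln(0.435/0.346)/(2πk) = 0.2289/(2π·0.0458) = 0.7955 m·K/W
  R'_conv,out = 1/(2πr h) = 1/(2π·0.435·13.8) = 0.02651 m·K/W
ΣR = 1.952×10^-4 + 1.333 + 0.7955 + 0.02651 = 2.155 m·K/W
Q' = ΔT/ΣR = (312 °C − 26.2 °C)/2.155 = 133 W/m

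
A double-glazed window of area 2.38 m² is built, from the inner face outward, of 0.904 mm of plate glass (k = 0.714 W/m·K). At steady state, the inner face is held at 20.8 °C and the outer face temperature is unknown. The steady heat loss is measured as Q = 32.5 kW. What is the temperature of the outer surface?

T_out = 3.51 °C

Sum the resistances:
  R_plate glass = L/(kA) = 9.04×10^-4/(0.714·2.38) = 5.320×10^-4 K/W
ΣR = 5.320×10^-4 K/W
ΔT = Q·ΣR = 32500 × 5.320×10^-4 = 17.29 K
Heat flows outward, so T_out = T_in − ΔT = 20.8 − 17.29 = 3.51 °C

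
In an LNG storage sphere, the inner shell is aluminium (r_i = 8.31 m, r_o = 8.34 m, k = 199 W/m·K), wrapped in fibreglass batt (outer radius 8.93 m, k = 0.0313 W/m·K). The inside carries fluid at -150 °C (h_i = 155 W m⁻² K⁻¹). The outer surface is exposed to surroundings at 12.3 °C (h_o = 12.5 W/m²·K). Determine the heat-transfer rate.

Series thermal resistances, inner to outer:
  R_conv,in = 1/(4πr²h) = 1/(4π·8.31²·155) = 7.435×10^-6 K/W
  R_aluminium = (1/8.31 − 1/8.34)/(4πk) = 4.329×10^-4/(4π·199) = 1.731×10^-7 K/W
  R_fibreglass batt = (1/8.34 − 1/8.93)/(4πk) = 0.007922/(4π·0.0313) = 0.02014 K/W
  R_conv,out = 1/(4πr²h) = 1/(4π·8.93²·12.5) = 7.983×10^-5 K/W
ΣR = 7.435×10^-6 + 1.731×10^-7 + 0.02014 + 7.983×10^-5 = 0.02023 K/W
Q = ΔT/ΣR = (-150 °C − 12.3 °C)/0.02023 = -8020 W
(Negative Q ⇒ heat flows inward; heat gain = 8020 W.)

Q = 8.02 kW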